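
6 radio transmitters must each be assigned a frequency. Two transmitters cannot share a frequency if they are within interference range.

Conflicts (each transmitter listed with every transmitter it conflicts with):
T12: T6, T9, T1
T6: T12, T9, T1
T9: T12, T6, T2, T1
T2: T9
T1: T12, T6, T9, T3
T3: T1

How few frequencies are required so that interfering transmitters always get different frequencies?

4

T12, T6, T9, T1 all conflict with each other, so at least 4 frequencies are needed.
4 frequencies suffice: frequency 1 → {T2, T1}; frequency 2 → {T9, T3}; frequency 3 → {T6}; frequency 4 → {T12}. Every pair that conflicts lands in different frequencies.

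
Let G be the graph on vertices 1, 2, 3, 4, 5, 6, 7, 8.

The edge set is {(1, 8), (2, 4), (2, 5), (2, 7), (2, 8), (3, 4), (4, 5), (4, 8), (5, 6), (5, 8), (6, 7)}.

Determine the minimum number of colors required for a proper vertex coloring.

2, 4, 5, 8 form a clique, so at least 4 colors are needed.
4 colors suffice: 1=blue, 2=green, 3=red, 4=blue, 5=yellow, 6=blue, 7=red, 8=red. Every edge joins two different colors.

4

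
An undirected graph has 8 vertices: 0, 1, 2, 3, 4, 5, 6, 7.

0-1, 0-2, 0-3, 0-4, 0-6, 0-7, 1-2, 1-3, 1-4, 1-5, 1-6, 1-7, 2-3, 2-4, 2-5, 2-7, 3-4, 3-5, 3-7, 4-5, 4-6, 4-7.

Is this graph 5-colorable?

0, 1, 2, 3, 4, 7 form a clique, so at least 6 colors are needed.
So 5 colors are not enough.

No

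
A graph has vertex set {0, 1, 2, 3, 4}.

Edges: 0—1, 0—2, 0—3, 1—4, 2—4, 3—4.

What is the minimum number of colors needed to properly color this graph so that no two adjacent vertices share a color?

3 and 4 are adjacent, so at least 2 colors are needed.
One proper 2-coloring: 0=red, 1=blue, 2=blue, 3=blue, 4=red. No two adjacent vertices share a color.

2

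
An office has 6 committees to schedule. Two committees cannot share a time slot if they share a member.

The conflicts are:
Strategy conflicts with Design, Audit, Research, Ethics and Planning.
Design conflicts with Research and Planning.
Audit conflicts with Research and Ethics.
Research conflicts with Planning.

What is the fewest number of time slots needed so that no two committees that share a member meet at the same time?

4

Strategy, Design, Research, Planning all conflict with each other, so at least 4 time slots are needed.
4 time slots suffice: time slot 1 → {Strategy}; time slot 2 → {Research, Ethics}; time slot 3 → {Audit, Planning}; time slot 4 → {Design}. Every pair that conflicts lands in different time slots.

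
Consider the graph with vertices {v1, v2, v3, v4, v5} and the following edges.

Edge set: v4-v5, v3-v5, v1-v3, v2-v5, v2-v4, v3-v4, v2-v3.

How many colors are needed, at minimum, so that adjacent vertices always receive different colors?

4

v2, v3, v4, v5 are pairwise adjacent (a clique of size 4), so at least 4 colors are needed.
One proper 4-coloring: v1=2, v2=2, v3=1, v4=3, v5=4. No two adjacent vertices share a color.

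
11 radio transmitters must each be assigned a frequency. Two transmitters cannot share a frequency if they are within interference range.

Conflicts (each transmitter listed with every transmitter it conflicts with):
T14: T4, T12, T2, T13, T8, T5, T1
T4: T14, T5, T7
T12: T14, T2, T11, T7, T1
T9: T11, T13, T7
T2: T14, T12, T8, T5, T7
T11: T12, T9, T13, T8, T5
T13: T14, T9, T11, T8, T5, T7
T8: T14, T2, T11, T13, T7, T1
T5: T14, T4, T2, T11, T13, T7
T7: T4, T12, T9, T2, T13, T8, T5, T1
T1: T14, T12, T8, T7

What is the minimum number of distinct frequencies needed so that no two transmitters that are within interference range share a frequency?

T2, T5, T7 pairwise conflict, so at least 3 frequencies are needed.
3 frequencies suffice: T14=1, T4=2, T12=3, T9=3, T2=2, T11=1, T13=2, T8=3, T5=3, T7=1, T1=2. No two conflicting transmitters share a frequency.

3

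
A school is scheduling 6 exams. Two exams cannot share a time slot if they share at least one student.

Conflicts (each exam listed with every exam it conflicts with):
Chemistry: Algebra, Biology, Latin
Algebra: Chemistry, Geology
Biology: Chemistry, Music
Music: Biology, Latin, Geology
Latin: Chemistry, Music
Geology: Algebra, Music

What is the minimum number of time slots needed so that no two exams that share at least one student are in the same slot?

The cycle Latin-Chemistry-Algebra-Geology-Music-Latin has odd length 5, so it cannot be 2-colored; at least 3 time slots are needed.
A valid assignment using 3 time slots: Chemistry=1, Algebra=2, Biology=2, Music=1, Latin=2, Geology=3. Every pair that conflicts lands in different time slots.

3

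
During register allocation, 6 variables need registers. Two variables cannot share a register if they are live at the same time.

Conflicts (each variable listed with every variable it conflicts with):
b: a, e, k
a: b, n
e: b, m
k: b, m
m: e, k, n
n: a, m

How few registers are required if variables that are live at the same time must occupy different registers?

3

The cycle b-k-m-n-a-b has odd length 5, so it cannot be 2-colored; at least 3 registers are needed.
3 registers suffice: register 1 → {b, m}; register 2 → {a, e, k}; register 3 → {n}. Every pair that conflicts lands in different registers.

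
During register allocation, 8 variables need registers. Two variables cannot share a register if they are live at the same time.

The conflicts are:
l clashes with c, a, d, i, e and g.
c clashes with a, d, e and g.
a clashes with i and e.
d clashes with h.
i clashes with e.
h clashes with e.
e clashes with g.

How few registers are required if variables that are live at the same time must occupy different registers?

4

l, c, a, e all conflict with each other, so at least 4 registers are needed.
Using 4 registers: l=2, c=3, a=4, d=1, i=3, h=2, e=1, g=4. Each listed conflict is separated.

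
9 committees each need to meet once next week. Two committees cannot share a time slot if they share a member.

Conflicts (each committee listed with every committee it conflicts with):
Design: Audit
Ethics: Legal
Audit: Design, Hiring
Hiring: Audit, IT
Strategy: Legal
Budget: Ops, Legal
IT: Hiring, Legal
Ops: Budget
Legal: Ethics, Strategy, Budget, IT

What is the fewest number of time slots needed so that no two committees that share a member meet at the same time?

Hiring and IT conflict, so at least 2 time slots are needed.
2 time slots suffice: time slot 1 → {Design, Hiring, Ops, Legal}; time slot 2 → {Ethics, Audit, Strategy, Budget, IT}. Every pair that conflicts lands in different time slots.

2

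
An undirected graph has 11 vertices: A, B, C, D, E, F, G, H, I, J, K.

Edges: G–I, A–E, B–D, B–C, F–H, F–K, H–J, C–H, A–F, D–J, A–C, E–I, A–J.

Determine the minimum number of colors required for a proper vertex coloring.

The cycle A-C-B-D-J-A has odd length 5, so it cannot be 2-colored; at least 3 colors are needed.
A valid assignment using 3 colors: A=1, B=1, C=2, D=3, E=2, F=2, G=2, H=1, I=1, J=2, K=1. Each edge has distinct colors on its endpoints.

3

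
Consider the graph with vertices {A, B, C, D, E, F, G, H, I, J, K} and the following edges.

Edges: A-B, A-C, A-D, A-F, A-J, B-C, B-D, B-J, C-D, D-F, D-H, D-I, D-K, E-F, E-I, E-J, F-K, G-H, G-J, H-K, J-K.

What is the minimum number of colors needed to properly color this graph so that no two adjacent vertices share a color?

4

A, B, C, D are mutually adjacent (a clique of size 4), so at least 4 colors are needed.
4 colors suffice: A=blue, B=green, C=yellow, D=red, E=blue, F=green, G=blue, H=green, I=green, J=red, K=blue. Every edge joins two different colors.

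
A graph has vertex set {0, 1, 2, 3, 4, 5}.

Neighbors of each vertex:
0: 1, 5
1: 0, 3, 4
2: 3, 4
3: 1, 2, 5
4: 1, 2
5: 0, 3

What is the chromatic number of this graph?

3 and 5 are adjacent, so at least 2 colors are needed.
One proper 2-coloring: 0=red, 1=blue, 2=blue, 3=red, 4=red, 5=blue. Every edge joins two different colors.

2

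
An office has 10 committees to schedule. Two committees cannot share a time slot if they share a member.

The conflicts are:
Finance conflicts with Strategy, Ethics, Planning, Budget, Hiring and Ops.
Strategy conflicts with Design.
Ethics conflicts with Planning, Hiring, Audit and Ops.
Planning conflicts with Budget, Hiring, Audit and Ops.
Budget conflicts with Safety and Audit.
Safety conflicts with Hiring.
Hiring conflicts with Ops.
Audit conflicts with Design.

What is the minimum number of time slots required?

Finance, Ethics, Planning, Hiring, Ops are mutually in conflict, so at least 5 time slots are needed.
Using 5 time slots: Finance=1, Strategy=2, Ethics=3, Planning=2, Budget=3, Safety=1, Hiring=4, Audit=1, Design=3, Ops=5. No two conflicting committees share a time slot.

5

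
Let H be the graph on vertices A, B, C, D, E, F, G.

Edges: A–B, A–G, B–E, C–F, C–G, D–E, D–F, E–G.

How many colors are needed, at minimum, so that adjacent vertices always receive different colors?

3

The cycle G-C-F-D-E-G has odd length 5, so it cannot be 2-colored; at least 3 colors are needed.
A valid assignment using 3 colors: A=blue, B=red, C=blue, D=green, E=blue, F=red, G=red. Each edge has distinct colors on its endpoints.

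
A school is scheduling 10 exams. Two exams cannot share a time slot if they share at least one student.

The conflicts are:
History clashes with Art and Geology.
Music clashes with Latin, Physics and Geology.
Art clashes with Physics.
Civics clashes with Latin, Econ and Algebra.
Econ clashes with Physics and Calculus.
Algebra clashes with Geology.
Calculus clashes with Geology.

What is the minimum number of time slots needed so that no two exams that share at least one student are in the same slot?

The cycle Music-Geology-History-Art-Physics-Music has odd length 5, so it cannot be 2-colored; at least 3 time slots are needed.
3 time slots suffice: History=2, Music=3, Art=1, Civics=2, Latin=1, Econ=1, Physics=2, Algebra=3, Calculus=2, Geology=1. Every pair that conflicts lands in different time slots.

3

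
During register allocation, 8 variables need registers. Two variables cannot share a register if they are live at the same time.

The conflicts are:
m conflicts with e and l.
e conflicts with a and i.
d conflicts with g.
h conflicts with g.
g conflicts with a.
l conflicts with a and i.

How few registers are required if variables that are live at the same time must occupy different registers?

2

d and g conflict, so at least 2 registers are needed.
A valid assignment using 2 registers: m=2, e=1, d=2, h=2, g=1, l=1, a=2, i=2. Every pair that conflicts lands in different registers.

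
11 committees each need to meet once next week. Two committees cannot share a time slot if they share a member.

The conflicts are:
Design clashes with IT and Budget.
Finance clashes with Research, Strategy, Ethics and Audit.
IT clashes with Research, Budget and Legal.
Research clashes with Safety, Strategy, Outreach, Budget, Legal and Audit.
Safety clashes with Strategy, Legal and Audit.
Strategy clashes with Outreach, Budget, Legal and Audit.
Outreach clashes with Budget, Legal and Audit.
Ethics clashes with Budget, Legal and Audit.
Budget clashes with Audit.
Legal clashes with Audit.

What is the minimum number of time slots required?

5

Research, Strategy, Outreach, Budget, Audit pairwise conflict, so at least 5 time slots are needed.
Using 5 time slots: Design=2, Finance=4, IT=1, Research=2, Safety=5, Strategy=3, Outreach=5, Ethics=2, Budget=4, Legal=4, Audit=1. No two conflicting committees share a time slot.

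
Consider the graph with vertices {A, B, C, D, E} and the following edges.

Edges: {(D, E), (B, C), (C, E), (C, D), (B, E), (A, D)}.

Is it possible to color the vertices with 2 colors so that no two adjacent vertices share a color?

B, C, E form a triangle, so at least 3 colors are needed.
So 2 colors are not enough.

No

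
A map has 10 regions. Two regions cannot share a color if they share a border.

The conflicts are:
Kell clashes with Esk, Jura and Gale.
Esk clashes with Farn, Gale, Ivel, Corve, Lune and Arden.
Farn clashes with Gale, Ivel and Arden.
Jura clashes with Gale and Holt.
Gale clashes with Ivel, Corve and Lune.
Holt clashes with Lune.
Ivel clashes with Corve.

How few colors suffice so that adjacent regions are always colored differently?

4

Esk, Gale, Ivel, Corve pairwise conflict, so at least 4 colors are needed.
One proper 4-coloring: Kell=3, Esk=2, Farn=3, Jura=2, Gale=1, Holt=1, Ivel=4, Corve=3, Lune=3, Arden=1. Every pair that conflicts lands in different colors.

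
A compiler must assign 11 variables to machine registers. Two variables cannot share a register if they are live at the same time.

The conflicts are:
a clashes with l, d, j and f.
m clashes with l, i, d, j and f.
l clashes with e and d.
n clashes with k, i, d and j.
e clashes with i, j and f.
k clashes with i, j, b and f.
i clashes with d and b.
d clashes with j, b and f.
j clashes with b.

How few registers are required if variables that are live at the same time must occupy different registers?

n, k, i are mutually in conflict, so at least 3 registers are needed.
A valid assignment using 3 registers: a=3, m=3, l=2, n=3, e=1, k=1, i=2, d=1, j=2, b=3, f=2. Each listed conflict is separated.

3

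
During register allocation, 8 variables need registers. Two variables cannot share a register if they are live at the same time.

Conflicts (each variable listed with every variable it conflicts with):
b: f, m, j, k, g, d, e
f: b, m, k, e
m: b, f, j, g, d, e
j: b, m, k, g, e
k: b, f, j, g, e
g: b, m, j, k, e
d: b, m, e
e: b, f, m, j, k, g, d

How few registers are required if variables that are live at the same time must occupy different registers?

b, m, j, g, e pairwise conflict, so at least 5 registers are needed.
5 registers suffice: register 1 → {e}; register 2 → {b}; register 3 → {m, k}; register 4 → {f, g, d}; register 5 → {j}. Each listed conflict is separated.

5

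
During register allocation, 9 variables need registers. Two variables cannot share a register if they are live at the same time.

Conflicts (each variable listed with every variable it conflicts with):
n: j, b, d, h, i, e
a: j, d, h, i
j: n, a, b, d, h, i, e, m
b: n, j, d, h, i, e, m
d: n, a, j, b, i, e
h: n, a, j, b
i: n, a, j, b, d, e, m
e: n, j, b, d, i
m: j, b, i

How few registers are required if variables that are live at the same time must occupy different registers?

n, j, b, d, i, e are mutually in conflict, so at least 6 registers are needed.
6 registers suffice: register 1 → {j}; register 2 → {a, b}; register 3 → {h, i}; register 4 → {n, m}; register 5 → {d}; register 6 → {e}. Each listed conflict is separated.

6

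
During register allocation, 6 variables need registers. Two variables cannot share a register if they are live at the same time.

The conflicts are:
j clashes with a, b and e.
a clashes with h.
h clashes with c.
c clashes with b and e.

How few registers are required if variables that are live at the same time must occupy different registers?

3

The cycle e-j-a-h-c-e has odd length 5, so it cannot be 2-colored; at least 3 registers are needed.
3 registers suffice: j=1, a=2, h=3, c=1, b=2, e=2. Every pair that conflicts lands in different registers.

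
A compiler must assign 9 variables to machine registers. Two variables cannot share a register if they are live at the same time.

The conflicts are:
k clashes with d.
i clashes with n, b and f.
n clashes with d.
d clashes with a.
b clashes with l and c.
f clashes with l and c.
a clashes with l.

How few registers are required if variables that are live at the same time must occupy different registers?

2

b and c conflict, so at least 2 registers are needed.
2 registers suffice: register 1 → {k, n, b, f, a}; register 2 → {i, d, l, c}. No two conflicting variables share a register.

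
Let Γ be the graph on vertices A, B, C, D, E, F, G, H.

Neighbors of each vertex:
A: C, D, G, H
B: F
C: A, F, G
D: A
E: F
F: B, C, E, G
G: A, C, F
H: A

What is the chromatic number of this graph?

3

C, F, G form a triangle, so at least 3 colors are needed.
One proper 3-coloring: A=1, B=2, C=2, D=2, E=2, F=1, G=3, H=2. Each edge has distinct colors on its endpoints.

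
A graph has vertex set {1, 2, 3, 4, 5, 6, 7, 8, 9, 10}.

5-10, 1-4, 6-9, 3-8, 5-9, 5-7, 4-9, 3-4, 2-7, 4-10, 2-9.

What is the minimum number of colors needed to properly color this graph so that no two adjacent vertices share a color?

5 and 7 are adjacent, so at least 2 colors are needed.
2 colors suffice: color a → {2, 4, 5, 6, 8}; color b → {1, 3, 7, 9, 10}. No two adjacent vertices share a color.

2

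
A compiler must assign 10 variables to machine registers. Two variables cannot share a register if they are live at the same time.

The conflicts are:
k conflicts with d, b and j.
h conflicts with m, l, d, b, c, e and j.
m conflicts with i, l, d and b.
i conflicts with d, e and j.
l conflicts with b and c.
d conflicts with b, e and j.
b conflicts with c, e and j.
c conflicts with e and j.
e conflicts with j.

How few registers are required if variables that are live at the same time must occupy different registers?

h, b, c, e, j are mutually in conflict, so at least 5 registers are needed.
Using 5 registers: k=3, h=3, m=2, i=1, l=5, d=4, b=1, c=4, e=5, j=2. Every pair that conflicts lands in different registers.

5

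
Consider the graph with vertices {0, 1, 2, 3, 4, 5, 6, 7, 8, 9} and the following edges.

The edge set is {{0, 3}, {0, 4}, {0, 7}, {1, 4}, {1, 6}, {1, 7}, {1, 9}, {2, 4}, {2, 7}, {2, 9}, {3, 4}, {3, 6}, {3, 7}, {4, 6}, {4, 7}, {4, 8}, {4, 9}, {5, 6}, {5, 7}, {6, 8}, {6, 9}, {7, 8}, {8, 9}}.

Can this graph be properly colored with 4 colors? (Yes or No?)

The chromatic number is 4. 1, 4, 6, 9 form a clique, so at least 4 colors are needed.
4 colors suffice: color red → {4, 5}; color blue → {6, 7}; color green → {3, 9}; color yellow → {0, 1, 2, 8}.
That is already a proper 4-coloring.

Yes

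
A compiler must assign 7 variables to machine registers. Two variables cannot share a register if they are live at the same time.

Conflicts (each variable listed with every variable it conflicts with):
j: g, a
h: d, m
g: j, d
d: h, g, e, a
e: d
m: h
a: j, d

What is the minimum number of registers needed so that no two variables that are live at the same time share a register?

d and e conflict, so at least 2 registers are needed.
Using 2 registers: j=1, h=2, g=2, d=1, e=2, m=1, a=2. Each listed conflict is separated.

2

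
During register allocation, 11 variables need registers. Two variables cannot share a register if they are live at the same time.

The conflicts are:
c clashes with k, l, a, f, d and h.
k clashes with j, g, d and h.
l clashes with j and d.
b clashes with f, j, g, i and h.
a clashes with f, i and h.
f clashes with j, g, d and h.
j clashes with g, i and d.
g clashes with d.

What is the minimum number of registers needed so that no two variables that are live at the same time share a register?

4

k, j, g, d all conflict with each other, so at least 4 registers are needed.
A valid assignment using 4 registers: c=1, k=2, l=2, b=3, a=3, f=2, j=1, g=4, i=2, d=3, h=4. Each listed conflict is separated.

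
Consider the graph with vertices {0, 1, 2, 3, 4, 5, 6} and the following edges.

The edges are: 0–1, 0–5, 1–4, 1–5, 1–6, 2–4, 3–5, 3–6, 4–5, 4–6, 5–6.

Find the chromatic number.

4

1, 4, 5, 6 are pairwise adjacent (a clique of size 4), so at least 4 colors are needed.
A valid assignment using 4 colors: 0=c, 1=b, 2=a, 3=b, 4=d, 5=a, 6=c. Every edge joins two different colors.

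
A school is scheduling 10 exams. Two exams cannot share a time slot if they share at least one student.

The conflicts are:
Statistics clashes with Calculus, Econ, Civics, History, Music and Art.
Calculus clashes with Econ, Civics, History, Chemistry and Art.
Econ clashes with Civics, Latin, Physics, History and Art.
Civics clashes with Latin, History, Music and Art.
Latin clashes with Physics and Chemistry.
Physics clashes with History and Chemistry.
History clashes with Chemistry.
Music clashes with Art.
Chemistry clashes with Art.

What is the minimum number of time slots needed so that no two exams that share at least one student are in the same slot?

5

Statistics, Calculus, Econ, Civics, History all conflict with each other, so at least 5 time slots are needed.
5 time slots suffice: time slot 1 → {Econ, Music, Chemistry}; time slot 2 → {Civics, Physics}; time slot 3 → {Calculus, Latin}; time slot 4 → {History, Art}; time slot 5 → {Statistics}. No two conflicting exams share a time slot.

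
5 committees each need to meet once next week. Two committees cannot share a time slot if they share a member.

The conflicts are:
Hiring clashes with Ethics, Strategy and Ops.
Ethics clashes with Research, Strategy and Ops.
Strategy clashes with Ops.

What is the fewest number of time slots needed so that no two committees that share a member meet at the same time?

4

Hiring, Ethics, Strategy, Ops all conflict with each other, so at least 4 time slots are needed.
4 time slots suffice: time slot 1 → {Ethics}; time slot 2 → {Research, Ops}; time slot 3 → {Strategy}; time slot 4 → {Hiring}. Each listed conflict is separated.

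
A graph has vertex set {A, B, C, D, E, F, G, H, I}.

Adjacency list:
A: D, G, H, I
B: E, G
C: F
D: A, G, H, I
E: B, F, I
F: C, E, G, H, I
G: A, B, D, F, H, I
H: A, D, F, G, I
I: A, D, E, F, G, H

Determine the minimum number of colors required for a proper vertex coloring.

5

A, D, G, H, I are pairwise adjacent (a clique of size 5), so at least 5 colors are needed.
A valid assignment using 5 colors: A=5, B=1, C=1, D=4, E=2, F=4, G=2, H=3, I=1. No two adjacent vertices share a color.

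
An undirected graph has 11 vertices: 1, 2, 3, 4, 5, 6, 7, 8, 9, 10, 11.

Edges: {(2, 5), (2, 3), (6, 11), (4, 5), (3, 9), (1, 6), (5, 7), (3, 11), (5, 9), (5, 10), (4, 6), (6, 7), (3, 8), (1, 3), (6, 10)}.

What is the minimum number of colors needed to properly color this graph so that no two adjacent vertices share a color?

4 and 5 are adjacent, so at least 2 colors are needed.
2 colors suffice: color a → {3, 5, 6}; color b → {1, 2, 4, 7, 8, 9, 10, 11}. No two adjacent vertices share a color.

2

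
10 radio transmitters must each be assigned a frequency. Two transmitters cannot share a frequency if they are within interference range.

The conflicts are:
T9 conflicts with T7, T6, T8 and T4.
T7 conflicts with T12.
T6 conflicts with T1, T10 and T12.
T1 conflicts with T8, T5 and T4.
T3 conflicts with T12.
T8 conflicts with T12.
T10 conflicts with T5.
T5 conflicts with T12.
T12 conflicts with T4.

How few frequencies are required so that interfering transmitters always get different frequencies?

2

T12 and T4 conflict, so at least 2 frequencies are needed.
Using 2 frequencies: T9=1, T7=2, T6=2, T1=1, T3=2, T8=2, T10=1, T5=2, T12=1, T4=2. Each listed conflict is separated.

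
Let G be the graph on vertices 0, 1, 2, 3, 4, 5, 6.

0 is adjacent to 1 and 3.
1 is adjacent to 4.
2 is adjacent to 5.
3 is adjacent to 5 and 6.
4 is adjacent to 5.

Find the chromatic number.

The cycle 3-0-1-4-5-3 has odd length 5, so it cannot be 2-colored; at least 3 colors are needed.
3 colors suffice: color red → {1, 2, 3}; color blue → {0, 5, 6}; color green → {4}. Each edge has distinct colors on its endpoints.

3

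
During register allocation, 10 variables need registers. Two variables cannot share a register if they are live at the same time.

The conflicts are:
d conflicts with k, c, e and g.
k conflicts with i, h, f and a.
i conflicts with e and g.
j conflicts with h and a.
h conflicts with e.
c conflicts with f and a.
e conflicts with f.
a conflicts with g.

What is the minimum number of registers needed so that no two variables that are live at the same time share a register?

2

c and f conflict, so at least 2 registers are needed.
2 registers suffice: register 1 → {k, j, c, e, g}; register 2 → {d, i, h, f, a}. No two conflicting variables share a register.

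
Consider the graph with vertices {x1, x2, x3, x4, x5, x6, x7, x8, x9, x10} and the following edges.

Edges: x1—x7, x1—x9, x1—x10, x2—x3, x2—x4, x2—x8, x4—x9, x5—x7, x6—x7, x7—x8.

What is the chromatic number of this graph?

2

x2 and x8 are adjacent, so at least 2 colors are needed.
2 colors suffice: x1=blue, x2=red, x3=blue, x4=blue, x5=blue, x6=blue, x7=red, x8=blue, x9=red, x10=red. No two adjacent vertices share a color.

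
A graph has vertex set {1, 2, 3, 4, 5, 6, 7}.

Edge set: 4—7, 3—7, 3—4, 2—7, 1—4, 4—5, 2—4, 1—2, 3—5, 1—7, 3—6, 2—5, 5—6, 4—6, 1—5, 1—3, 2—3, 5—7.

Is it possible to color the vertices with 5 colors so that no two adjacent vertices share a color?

No

1, 2, 3, 4, 5, 7 are mutually adjacent (a clique of size 6), so at least 6 colors are needed.
So 5 colors are not enough.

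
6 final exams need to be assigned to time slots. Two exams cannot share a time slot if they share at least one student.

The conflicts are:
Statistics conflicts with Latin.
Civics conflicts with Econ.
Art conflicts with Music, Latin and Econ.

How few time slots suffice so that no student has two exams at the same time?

Art and Econ conflict, so at least 2 time slots are needed.
A valid assignment using 2 time slots: Statistics=1, Civics=1, Art=1, Music=2, Latin=2, Econ=2. Every pair that conflicts lands in different time slots.

2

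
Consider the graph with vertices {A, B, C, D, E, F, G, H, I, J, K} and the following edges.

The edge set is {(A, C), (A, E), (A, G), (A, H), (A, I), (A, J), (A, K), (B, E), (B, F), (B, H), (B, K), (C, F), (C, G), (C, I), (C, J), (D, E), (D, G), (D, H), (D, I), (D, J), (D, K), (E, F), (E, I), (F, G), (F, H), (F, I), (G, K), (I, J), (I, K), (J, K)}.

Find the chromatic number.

D, I, J, K are pairwise adjacent (a clique of size 4), so at least 4 colors are needed.
One proper 4-coloring: A=1, B=2, C=3, D=1, E=3, F=1, G=2, H=3, I=2, J=4, K=3. Every edge joins two different colors.

4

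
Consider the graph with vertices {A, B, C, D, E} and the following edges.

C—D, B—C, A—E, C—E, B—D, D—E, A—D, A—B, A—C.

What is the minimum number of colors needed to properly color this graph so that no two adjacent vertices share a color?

A, B, C, D form a clique, so at least 4 colors are needed.
One proper 4-coloring: A=3, B=4, C=1, D=2, E=4. Every edge joins two different colors.

4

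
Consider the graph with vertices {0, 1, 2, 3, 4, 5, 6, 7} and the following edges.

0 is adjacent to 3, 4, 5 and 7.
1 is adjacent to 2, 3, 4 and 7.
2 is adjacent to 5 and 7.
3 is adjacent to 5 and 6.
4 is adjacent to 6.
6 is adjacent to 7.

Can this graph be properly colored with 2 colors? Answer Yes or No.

No

0, 3, 5 are pairwise adjacent, so at least 3 colors are needed.
So 2 colors are not enough.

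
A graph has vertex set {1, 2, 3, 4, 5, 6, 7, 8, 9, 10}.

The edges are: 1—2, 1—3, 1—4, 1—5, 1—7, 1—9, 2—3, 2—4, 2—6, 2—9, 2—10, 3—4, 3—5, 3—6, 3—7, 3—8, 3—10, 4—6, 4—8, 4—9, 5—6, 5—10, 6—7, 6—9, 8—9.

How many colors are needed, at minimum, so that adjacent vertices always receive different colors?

4

1, 2, 3, 4 are mutually adjacent (a clique of size 4), so at least 4 colors are needed.
One proper 4-coloring: 1=c, 2=d, 3=a, 4=b, 5=b, 6=c, 7=b, 8=c, 9=a, 10=c. Every edge joins two different colors.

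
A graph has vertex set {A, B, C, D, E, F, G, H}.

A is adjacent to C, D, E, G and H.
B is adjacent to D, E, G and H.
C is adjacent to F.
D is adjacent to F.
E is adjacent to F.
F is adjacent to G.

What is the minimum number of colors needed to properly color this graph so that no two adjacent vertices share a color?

2

A and C are adjacent, so at least 2 colors are needed.
One proper 2-coloring: A=red, B=red, C=blue, D=blue, E=blue, F=red, G=blue, H=blue. No two adjacent vertices share a color.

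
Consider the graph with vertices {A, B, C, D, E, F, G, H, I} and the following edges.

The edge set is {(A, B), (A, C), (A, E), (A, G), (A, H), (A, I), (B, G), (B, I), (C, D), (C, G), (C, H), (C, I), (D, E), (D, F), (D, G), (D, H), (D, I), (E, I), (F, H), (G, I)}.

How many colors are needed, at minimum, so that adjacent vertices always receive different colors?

4

A, C, G, I form a clique, so at least 4 colors are needed.
4 colors suffice: color 1 → {A, D}; color 2 → {H, I}; color 3 → {B, C, E, F}; color 4 → {G}. Each edge has distinct colors on its endpoints.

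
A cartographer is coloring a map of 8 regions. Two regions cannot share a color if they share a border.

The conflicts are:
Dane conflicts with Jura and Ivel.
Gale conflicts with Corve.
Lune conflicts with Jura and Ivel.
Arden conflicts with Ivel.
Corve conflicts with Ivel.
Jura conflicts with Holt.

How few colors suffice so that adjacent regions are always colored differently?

2

Dane and Ivel conflict, so at least 2 colors are needed.
2 colors suffice: color 1 → {Gale, Jura, Ivel}; color 2 → {Dane, Lune, Arden, Corve, Holt}. No two conflicting regions share a color.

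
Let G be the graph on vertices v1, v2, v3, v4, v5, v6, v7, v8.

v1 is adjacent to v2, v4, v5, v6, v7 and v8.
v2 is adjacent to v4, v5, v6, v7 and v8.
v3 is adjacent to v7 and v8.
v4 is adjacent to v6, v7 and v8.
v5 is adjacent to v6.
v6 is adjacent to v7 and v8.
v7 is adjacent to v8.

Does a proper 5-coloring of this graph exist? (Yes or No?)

No

v1, v2, v4, v6, v7, v8 are pairwise adjacent (a clique of size 6), so at least 6 colors are needed.
So 5 colors are not enough.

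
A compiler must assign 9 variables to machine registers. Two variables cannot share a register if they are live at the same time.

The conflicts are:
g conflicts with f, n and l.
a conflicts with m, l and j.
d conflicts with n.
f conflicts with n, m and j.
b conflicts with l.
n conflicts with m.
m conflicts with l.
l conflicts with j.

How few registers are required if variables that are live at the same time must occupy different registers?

3

a, l, j all conflict with each other, so at least 3 registers are needed.
3 registers suffice: register 1 → {n, l}; register 2 → {a, d, f, b}; register 3 → {g, m, j}. Every pair that conflicts lands in different registers.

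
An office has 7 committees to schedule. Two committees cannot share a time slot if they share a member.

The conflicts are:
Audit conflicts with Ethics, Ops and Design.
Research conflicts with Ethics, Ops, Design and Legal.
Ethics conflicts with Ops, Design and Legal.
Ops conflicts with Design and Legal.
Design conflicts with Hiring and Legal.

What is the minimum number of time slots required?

5

Research, Ethics, Ops, Design, Legal pairwise conflict, so at least 5 time slots are needed.
5 time slots suffice: time slot 1 → {Design}; time slot 2 → {Ops, Hiring}; time slot 3 → {Ethics}; time slot 4 → {Audit, Legal}; time slot 5 → {Research}. No two conflicting committees share a time slot.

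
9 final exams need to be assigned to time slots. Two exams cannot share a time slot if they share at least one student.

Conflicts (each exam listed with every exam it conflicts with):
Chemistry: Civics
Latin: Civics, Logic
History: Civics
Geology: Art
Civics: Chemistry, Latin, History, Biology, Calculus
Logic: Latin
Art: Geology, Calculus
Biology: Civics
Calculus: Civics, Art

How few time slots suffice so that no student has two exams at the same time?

Civics and Biology conflict, so at least 2 time slots are needed.
A valid assignment using 2 time slots: Chemistry=2, Latin=2, History=2, Geology=2, Civics=1, Logic=1, Art=1, Biology=2, Calculus=2. Every pair that conflicts lands in different time slots.

2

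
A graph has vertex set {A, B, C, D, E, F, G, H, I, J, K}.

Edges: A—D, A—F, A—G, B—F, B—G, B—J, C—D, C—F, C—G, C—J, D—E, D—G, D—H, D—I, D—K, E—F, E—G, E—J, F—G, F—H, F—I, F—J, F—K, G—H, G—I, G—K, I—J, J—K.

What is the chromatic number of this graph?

3

B, F, J are pairwise adjacent, so at least 3 colors are needed.
3 colors suffice: A=3, B=3, C=3, D=2, E=3, F=2, G=1, H=3, I=3, J=1, K=3. Every edge joins two different colors.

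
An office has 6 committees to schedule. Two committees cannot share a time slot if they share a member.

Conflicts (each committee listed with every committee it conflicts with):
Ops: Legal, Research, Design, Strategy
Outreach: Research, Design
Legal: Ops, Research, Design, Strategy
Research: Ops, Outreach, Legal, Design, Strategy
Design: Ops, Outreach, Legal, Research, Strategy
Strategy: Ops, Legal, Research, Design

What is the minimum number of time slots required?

Ops, Legal, Research, Design, Strategy pairwise conflict, so at least 5 time slots are needed.
5 time slots suffice: time slot 1 → {Design}; time slot 2 → {Research}; time slot 3 → {Ops, Outreach}; time slot 4 → {Strategy}; time slot 5 → {Legal}. Every pair that conflicts lands in different time slots.

5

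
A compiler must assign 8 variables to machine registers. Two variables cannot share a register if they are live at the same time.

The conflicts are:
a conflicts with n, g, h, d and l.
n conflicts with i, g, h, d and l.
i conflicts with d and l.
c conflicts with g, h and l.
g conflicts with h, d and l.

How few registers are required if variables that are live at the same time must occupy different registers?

a, n, g, h pairwise conflict, so at least 4 registers are needed.
4 registers suffice: register 1 → {n, c}; register 2 → {i, g}; register 3 → {h, d, l}; register 4 → {a}. Every pair that conflicts lands in different registers.

4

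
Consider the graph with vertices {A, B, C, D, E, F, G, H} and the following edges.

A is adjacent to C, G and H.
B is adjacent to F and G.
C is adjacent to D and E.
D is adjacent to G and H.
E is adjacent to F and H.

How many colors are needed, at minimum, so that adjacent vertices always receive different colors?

D and G are adjacent, so at least 2 colors are needed.
2 colors suffice: color 1 → {C, F, G, H}; color 2 → {A, B, D, E}. Each edge has distinct colors on its endpoints.

2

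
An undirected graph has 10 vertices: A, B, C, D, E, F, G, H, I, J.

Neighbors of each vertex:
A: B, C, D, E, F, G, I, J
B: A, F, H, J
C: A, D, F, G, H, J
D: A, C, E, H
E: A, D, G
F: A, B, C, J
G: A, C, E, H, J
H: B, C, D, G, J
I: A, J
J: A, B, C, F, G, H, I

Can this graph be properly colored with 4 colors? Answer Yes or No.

Yes

The chromatic number is 4. A, B, F, J are pairwise adjacent (a clique of size 4), so at least 4 colors are needed.
4 colors suffice: color 1 → {A, H}; color 2 → {D, J}; color 3 → {B, C, E, I}; color 4 → {F, G}.
That is already a proper 4-coloring.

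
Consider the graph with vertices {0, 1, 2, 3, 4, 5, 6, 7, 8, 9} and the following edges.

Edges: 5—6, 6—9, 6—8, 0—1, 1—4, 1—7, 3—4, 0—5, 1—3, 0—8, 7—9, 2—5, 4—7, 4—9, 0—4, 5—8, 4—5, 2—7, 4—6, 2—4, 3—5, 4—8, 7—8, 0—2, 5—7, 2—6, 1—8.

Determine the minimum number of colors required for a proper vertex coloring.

2, 4, 5, 6 form a clique, so at least 4 colors are needed.
4 colors suffice: color red → {4}; color blue → {1, 5, 9}; color green → {2, 3, 8}; color yellow → {0, 6, 7}. Every edge joins two different colors.

4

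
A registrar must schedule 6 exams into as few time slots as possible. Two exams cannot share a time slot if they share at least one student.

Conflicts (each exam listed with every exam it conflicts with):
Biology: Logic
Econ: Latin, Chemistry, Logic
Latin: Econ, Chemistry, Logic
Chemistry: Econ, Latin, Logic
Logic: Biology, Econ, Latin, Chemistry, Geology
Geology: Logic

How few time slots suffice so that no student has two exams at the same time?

4

Econ, Latin, Chemistry, Logic are mutually in conflict, so at least 4 time slots are needed.
Using 4 time slots: Biology=2, Econ=2, Latin=3, Chemistry=4, Logic=1, Geology=2. Every pair that conflicts lands in different time slots.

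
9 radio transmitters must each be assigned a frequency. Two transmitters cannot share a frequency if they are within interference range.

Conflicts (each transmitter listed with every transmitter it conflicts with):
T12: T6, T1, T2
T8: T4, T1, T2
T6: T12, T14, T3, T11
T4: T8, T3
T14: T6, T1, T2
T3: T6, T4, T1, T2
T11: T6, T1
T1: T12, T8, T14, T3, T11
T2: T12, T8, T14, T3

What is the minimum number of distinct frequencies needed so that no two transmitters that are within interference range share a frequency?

2

T11 and T1 conflict, so at least 2 frequencies are needed.
2 frequencies suffice: frequency 1 → {T6, T4, T1, T2}; frequency 2 → {T12, T8, T14, T3, T11}. Each listed conflict is separated.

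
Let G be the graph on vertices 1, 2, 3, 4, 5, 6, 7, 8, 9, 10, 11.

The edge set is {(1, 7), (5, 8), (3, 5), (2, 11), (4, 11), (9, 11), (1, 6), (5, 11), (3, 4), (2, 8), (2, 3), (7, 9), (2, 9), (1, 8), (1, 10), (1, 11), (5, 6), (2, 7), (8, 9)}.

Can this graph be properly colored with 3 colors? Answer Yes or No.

Yes

The chromatic number is 3. 2, 8, 9 are pairwise adjacent, so at least 3 colors are needed.
A valid assignment using 3 colors: 1=red, 2=red, 3=blue, 4=red, 5=red, 6=blue, 7=blue, 8=blue, 9=green, 10=blue, 11=blue.
That is already a proper 3-coloring.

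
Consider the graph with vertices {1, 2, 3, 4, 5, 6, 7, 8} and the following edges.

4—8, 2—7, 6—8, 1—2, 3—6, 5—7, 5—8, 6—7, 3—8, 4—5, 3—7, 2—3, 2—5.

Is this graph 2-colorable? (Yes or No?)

No

4, 5, 8 form a triangle, so at least 3 colors are needed.
So 2 colors are not enough.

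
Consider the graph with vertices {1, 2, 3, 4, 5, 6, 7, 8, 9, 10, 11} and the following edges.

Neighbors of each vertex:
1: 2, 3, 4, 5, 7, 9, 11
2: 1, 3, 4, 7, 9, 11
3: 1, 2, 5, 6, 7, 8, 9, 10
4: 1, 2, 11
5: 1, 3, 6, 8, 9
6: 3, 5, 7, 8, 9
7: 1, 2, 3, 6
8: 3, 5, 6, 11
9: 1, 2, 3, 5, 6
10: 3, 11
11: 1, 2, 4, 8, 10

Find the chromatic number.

4

1, 2, 4, 11 form a clique, so at least 4 colors are needed.
A valid assignment using 4 colors: 1=blue, 2=green, 3=red, 4=yellow, 5=green, 6=blue, 7=yellow, 8=yellow, 9=yellow, 10=blue, 11=red. Each edge has distinct colors on its endpoints.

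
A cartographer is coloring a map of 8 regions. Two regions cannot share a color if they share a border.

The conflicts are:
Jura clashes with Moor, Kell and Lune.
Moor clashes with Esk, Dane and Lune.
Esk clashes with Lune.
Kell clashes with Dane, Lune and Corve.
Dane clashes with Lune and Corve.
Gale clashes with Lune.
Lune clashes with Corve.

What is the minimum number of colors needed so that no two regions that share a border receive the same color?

4

Kell, Dane, Lune, Corve pairwise conflict, so at least 4 colors are needed.
4 colors suffice: color 1 → {Lune}; color 2 → {Moor, Kell, Gale}; color 3 → {Jura, Esk, Dane}; color 4 → {Corve}. Each listed conflict is separated.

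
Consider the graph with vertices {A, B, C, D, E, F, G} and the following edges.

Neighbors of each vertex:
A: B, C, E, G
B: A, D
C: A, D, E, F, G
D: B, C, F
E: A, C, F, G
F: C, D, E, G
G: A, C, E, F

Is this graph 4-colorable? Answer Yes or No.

The chromatic number is 4. A, C, E, G form a clique, so at least 4 colors are needed.
4 colors suffice: color 1 → {B, C}; color 2 → {A, F}; color 3 → {D, G}; color 4 → {E}.
That is already a proper 4-coloring.

Yes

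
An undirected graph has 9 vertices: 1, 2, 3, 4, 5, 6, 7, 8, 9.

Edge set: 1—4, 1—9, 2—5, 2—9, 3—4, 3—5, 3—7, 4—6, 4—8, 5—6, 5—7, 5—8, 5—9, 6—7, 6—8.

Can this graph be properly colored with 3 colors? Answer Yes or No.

The chromatic number is 3. 4, 6, 8 are mutually adjacent, so at least 3 colors are needed.
3 colors suffice: 1=c, 2=c, 3=b, 4=a, 5=a, 6=b, 7=c, 8=c, 9=b.
That is already a proper 3-coloring.

Yes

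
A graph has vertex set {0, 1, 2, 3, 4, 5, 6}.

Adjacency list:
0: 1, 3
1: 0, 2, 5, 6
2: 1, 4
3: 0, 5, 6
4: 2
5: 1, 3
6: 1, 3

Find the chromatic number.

1 and 5 are adjacent, so at least 2 colors are needed.
A valid assignment using 2 colors: 0=blue, 1=red, 2=blue, 3=red, 4=red, 5=blue, 6=blue. No two adjacent vertices share a color.

2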